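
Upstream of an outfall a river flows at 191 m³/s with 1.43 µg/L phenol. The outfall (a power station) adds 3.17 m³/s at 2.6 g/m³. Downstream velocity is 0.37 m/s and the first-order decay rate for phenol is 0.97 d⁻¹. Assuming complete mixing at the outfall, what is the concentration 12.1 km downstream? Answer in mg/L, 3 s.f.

0.0304 mg/L

1.43 µg/L = 0.00143 mg/L.
After complete mixing, C₀ = (3.17·2.6 + 191·0.00143) / 194.2 = 0.04385 mg/L.
Travel time t = 1.21e+04 m / 0.37 m/s = 3.27e+04 s = 0.3785 d.
C = 0.04385·exp(−0.97·0.3785) = 0.04385·0.6927 = 0.03038 mg/L.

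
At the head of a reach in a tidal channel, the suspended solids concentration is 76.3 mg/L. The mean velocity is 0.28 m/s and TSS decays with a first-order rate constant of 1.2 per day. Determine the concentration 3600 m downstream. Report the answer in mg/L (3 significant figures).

Travel time t = 3600 m / 0.28 m/s = 3600/0.28 = 1.286e+04 s = 0.1488 d.
First-order decay: C = 76.3·exp(−1.2·0.1488) = 76.3·0.8365 = 63.82 mg/L.

63.8 mg/L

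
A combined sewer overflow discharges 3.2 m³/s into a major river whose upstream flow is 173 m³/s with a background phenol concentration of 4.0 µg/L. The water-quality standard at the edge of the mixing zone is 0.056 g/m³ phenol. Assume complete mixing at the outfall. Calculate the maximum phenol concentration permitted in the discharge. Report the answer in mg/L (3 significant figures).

4.0 µg/L = 0.004 mg/L.
Mass balance: 0.056·176.2 = 3.2·Cₑ + 173·0.004.
Cₑ = (9.867 − 0.692) / 3.2 = 2.867 mg/L.

2.87 mg/L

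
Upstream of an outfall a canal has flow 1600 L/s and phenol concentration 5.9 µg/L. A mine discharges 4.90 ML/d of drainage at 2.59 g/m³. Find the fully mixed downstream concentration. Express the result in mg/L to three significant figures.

0.0944 mg/L

4.90 ML/d = 0.05671 m³/s.
1600 L/s = 1.6 m³/s.
5.9 µg/L = 0.0059 mg/L.
Conservation of mass across the mixing zone: C = (0.05671·2.59 + 1.6·0.0059) / (0.05671 + 1.6) = 0.1563/1.657 = 0.09436 mg/L.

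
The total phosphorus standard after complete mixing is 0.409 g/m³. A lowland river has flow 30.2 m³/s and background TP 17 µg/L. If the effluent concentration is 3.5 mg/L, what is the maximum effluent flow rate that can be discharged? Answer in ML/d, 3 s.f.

17 µg/L = 0.017 mg/L.
Mass balance at complete mixing: C_std·(Q_w + Q_r) = Q_w·C_e + Q_r·C_b.
Rearranging, Q_w = Q_r·(C_std − C_b)/(C_e − C_std) = 30.2·(0.409 − 0.017) / (3.5 − 0.409) = 3.83 m³/s.
= 330.9 ML/d.

331 ML/d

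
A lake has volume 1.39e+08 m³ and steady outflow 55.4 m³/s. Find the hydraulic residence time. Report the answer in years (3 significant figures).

Q = 55.4 m³/s × 3.156e+07 s/yr = 1.748e+09 m³/yr.
Hydraulic residence time τ = V/Q = 1.39e+08/1.748e+09 = 0.07951 yr.

0.0795 yr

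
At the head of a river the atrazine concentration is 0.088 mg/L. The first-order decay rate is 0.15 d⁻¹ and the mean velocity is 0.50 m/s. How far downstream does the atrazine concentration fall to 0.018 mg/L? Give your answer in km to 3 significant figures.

From C = C₀·e^(−kt), t = ln(C₀/C)/k = ln(0.088/0.018)/0.15 = 1.587/0.15 = 10.58 d.
Distance = v·t = 0.50 m/s × 9.141e+05 s = 4.57e+05 m = 457 km.

457 km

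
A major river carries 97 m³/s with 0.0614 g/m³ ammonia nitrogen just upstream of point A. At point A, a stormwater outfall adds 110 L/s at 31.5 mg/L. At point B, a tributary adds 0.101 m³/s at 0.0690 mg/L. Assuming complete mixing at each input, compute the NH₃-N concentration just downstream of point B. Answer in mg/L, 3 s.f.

0.0970 mg/L

110 L/s = 0.11 m³/s.
After input A: C = (97·0.0614 + 0.11·31.5) / 97.11 = 0.09701 mg/L.
After input B: C = (97.11·0.09701 + 0.101·0.069) / 97.21 = 0.09698 mg/L.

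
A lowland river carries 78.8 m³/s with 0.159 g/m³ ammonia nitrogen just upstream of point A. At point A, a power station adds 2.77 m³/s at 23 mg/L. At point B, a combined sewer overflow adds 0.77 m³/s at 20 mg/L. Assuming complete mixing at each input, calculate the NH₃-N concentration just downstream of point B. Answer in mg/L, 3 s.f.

1.11 mg/L

After input A: C = (78.8·0.159 + 2.77·23) / 81.57 = 0.9346 mg/L.
After input B: C = (81.57·0.9346 + 0.77·20) / 82.34 = 1.113 mg/L.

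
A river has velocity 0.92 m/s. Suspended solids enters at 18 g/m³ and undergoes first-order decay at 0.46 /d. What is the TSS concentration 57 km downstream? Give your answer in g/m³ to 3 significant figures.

12.9 g/m³

Travel time t = 57 km / 0.92 m/s = 5.7e+04/0.92 = 6.196e+04 s = 0.7171 d.
First-order decay: C = 18·exp(−0.46·0.7171) = 18·0.719 = 12.94 g/m³.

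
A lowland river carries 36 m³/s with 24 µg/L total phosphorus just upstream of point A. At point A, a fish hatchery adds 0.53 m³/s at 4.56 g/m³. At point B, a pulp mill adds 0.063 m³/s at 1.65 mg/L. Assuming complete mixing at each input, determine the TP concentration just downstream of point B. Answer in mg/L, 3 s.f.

24 µg/L = 0.024 mg/L.
After input A: C = (36·0.024 + 0.53·4.56) / 36.53 = 0.08981 mg/L.
After input B: C = (36.53·0.08981 + 0.063·1.65) / 36.59 = 0.0925 mg/L.

0.0925 mg/L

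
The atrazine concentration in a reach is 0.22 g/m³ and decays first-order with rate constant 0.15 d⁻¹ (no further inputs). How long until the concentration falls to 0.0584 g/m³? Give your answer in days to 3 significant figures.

8.84 d

t = ln(C₀/C)/k = ln(0.22/0.0584)/0.15 = 1.326/0.15 = 8.842 d.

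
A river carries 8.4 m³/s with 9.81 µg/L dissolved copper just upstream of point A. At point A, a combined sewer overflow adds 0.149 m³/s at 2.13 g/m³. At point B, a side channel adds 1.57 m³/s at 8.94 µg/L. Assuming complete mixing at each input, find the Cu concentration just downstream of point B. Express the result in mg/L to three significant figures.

0.0409 mg/L

9.81 µg/L = 0.00981 mg/L.
After input A: C = (8.4·0.00981 + 0.149·2.13) / 8.549 = 0.04676 mg/L.
8.94 µg/L = 0.00894 mg/L.
After input B: C = (8.549·0.04676 + 1.57·0.00894) / 10.12 = 0.04089 mg/L.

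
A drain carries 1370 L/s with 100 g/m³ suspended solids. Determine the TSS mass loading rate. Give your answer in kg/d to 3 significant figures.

11800 kg/d

1370 L/s = 1.37 m³/s.
Mass flux = Q·C = 1.37 m³/s × 100 g/m³ = 137 g/s.
= 137 g/s × 86.4 = 1.184e+04 kg/d.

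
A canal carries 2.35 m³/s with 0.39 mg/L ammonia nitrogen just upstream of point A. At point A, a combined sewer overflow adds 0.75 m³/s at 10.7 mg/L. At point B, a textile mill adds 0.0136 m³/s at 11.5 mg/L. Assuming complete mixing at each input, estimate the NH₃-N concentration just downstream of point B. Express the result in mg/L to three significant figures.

After input A: C = (2.35·0.39 + 0.75·10.7) / 3.1 = 2.884 mg/L.
After input B: C = (3.1·2.884 + 0.0136·11.5) / 3.114 = 2.922 mg/L.

2.92 mg/L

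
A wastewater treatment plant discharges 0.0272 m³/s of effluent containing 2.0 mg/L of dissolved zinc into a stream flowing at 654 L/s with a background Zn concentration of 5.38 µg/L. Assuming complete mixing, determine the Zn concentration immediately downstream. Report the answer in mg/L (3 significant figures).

0.0850 mg/L

654 L/s = 0.654 m³/s.
5.38 µg/L = 0.00538 mg/L.
By mass balance at complete mixing, C = (0.0272·2 + 0.654·0.00538) / (0.0272 + 0.654) = 0.05792/0.6812 = 0.08502 mg/L.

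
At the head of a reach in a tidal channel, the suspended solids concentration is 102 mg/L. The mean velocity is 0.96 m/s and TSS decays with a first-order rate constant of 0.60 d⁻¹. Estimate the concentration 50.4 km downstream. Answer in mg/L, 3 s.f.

Travel time t = 50.4 km / 0.96 m/s = 5.04e+04/0.96 = 5.25e+04 s = 0.6076 d.
First-order decay: C = 102·exp(−0.60·0.6076) = 102·0.6945 = 70.84 mg/L.

70.8 mg/L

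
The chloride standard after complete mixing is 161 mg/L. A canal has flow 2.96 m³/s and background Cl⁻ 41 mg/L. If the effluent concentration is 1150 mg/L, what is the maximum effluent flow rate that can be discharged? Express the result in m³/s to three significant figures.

0.359 m³/s

Mass balance at complete mixing: C_std·(Q_w + Q_r) = Q_w·C_e + Q_r·C_b.
Rearranging, Q_w = Q_r·(C_std − C_b)/(C_e − C_std) = 2.96·(161 − 41) / (1150 − 161) = 0.3592 m³/s.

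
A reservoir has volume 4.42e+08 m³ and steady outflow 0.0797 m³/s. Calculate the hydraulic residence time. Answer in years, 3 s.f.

Q = 0.0797 m³/s × 3.156e+07 s/yr = 2.515e+06 m³/yr.
Hydraulic residence time τ = V/Q = 4.42e+08/2.515e+06 = 175.7 yr.

176 yr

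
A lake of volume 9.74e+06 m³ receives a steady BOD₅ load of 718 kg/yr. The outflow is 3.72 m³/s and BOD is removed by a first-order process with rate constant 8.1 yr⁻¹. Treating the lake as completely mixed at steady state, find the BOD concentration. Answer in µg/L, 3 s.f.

3.66 µg/L

Outflow Q = 3.72 m³/s × 3.156e+07 s/yr = 1.174e+08 m³/yr.
Steady-state CSTR mass balance: W = Q·C + k·V·C, so C = W/(Q + kV).
Q + kV = 1.174e+08 + 8.1·9.74e+06 = 1.963e+08 m³/yr.
C = 718/1.963e+08 = 3.658e-06 kg/m³ = 0.003658 mg/L = 3.658 µg/L.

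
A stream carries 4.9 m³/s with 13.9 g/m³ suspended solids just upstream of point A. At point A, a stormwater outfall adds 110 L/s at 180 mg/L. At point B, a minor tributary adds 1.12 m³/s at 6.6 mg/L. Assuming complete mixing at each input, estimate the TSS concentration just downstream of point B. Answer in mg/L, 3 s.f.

110 L/s = 0.11 m³/s.
After input A: C = (4.9·13.9 + 0.11·180) / 5.01 = 17.55 mg/L.
After input B: C = (5.01·17.55 + 1.12·6.6) / 6.13 = 15.55 mg/L.

15.5 mg/L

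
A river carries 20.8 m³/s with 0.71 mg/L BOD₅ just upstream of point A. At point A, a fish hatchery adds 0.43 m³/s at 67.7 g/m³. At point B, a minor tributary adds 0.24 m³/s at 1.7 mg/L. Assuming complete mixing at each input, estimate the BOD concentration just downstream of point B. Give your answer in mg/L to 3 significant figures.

2.06 mg/L

After input A: C = (20.8·0.71 + 0.43·67.7) / 21.23 = 2.067 mg/L.
After input B: C = (21.23·2.067 + 0.24·1.7) / 21.47 = 2.063 mg/L.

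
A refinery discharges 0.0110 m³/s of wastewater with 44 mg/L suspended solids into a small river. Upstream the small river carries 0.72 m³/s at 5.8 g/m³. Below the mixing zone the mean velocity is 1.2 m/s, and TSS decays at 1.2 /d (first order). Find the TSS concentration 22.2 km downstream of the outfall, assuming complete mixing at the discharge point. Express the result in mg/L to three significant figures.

4.93 mg/L

After complete mixing, C₀ = (0.011·44 + 0.72·5.8) / 0.731 = 6.375 mg/L.
Travel time t = 2.22e+04 m / 1.2 m/s = 1.85e+04 s = 0.2141 d.
C = 6.375·exp(−1.2·0.2141) = 6.375·0.7734 = 4.93 mg/L.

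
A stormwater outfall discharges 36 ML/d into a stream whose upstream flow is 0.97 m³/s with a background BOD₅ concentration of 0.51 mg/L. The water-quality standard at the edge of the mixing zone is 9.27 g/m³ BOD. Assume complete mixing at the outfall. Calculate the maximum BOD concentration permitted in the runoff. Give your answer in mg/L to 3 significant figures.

36 ML/d = 0.4167 m³/s.
Mass balance: 9.27·1.387 = 0.4167·Cₑ + 0.97·0.51.
Cₑ = (12.85 − 0.4947) / 0.4167 = 29.66 mg/L.

29.7 mg/L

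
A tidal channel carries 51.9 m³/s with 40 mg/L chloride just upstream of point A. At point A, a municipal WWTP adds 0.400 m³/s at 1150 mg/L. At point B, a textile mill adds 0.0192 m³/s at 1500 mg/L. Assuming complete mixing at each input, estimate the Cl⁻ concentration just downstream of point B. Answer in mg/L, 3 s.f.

49.0 mg/L

After input A: C = (51.9·40 + 0.4·1150) / 52.3 = 48.49 mg/L.
After input B: C = (52.3·48.49 + 0.0192·1500) / 52.32 = 49.02 mg/L.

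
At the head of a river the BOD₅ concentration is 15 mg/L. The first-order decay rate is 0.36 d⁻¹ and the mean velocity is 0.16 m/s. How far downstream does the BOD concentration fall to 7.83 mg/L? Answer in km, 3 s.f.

25.0 km

From C = C₀·e^(−kt), t = ln(C₀/C)/k = ln(15/7.83)/0.36 = 0.6501/0.36 = 1.806 d.
Distance = v·t = 0.16 m/s × 1.56e+05 s = 2.496e+04 m = 24.96 km.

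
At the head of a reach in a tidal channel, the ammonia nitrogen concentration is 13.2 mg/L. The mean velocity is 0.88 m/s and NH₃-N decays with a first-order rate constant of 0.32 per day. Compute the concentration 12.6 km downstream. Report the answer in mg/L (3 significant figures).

Travel time t = 12.6 km / 0.88 m/s = 1.26e+04/0.88 = 1.432e+04 s = 0.1657 d.
First-order decay: C = 13.2·exp(−0.32·0.1657) = 13.2·0.9484 = 12.52 mg/L.

12.5 mg/L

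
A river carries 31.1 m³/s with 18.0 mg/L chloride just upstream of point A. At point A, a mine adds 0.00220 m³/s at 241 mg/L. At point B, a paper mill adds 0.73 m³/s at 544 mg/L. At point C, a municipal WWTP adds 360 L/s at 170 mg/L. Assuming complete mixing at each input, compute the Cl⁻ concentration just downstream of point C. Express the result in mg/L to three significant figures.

31.6 mg/L

After input A: C = (31.1·18 + 0.0022·241) / 31.1 = 18.02 mg/L.
After input B: C = (31.1·18.02 + 0.73·544) / 31.83 = 30.08 mg/L.
360 L/s = 0.36 m³/s.
After input C: C = (31.83·30.08 + 0.36·170) / 32.19 = 31.64 mg/L.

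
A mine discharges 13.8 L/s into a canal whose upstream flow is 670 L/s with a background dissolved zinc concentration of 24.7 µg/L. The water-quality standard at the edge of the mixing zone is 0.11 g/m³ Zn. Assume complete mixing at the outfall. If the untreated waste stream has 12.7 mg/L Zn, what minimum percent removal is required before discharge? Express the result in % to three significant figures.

66.5 %

13.8 L/s = 0.0138 m³/s.
670 L/s = 0.67 m³/s.
24.7 µg/L = 0.0247 mg/L.
Mass balance: 0.11·0.6838 = 0.0138·Cₑ + 0.67·0.0247.
Cₑ = (0.07522 − 0.01655) / 0.0138 = 4.251 mg/L.
Required removal = 1 − 4.251/12.7 = 66.52 %.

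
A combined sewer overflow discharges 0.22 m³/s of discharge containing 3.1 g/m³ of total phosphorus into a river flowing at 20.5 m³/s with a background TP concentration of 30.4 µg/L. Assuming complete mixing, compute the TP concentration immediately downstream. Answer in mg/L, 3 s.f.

0.0630 mg/L

30.4 µg/L = 0.0304 mg/L.
Flow-weighted mixing gives C = (0.22·3.1 + 20.5·0.0304) / (0.22 + 20.5) = 1.305/20.72 = 0.06299 mg/L.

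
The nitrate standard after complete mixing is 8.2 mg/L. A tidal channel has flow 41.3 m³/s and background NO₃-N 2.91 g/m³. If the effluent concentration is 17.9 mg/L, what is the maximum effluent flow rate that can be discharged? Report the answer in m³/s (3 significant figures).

22.5 m³/s

Mass balance at complete mixing: C_std·(Q_w + Q_r) = Q_w·C_e + Q_r·C_b.
Rearranging, Q_w = Q_r·(C_std − C_b)/(C_e − C_std) = 41.3·(8.2 − 2.91) / (17.9 − 8.2) = 22.52 m³/s.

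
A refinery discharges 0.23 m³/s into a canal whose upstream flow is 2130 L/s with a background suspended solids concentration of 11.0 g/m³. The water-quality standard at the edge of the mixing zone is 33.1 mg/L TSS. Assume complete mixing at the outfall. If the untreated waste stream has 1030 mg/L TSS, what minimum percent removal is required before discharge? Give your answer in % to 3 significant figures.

76.9 %

2130 L/s = 2.13 m³/s.
Mass balance: 33.1·2.36 = 0.23·Cₑ + 2.13·11.
Cₑ = (78.12 − 23.43) / 0.23 = 237.8 mg/L.
Required removal = 1 − 237.8/1030 = 76.92 %.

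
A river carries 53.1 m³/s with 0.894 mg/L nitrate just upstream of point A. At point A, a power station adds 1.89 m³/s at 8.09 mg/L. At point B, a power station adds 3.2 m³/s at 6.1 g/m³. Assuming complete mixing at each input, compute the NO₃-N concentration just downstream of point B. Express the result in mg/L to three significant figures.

After input A: C = (53.1·0.894 + 1.89·8.09) / 54.99 = 1.141 mg/L.
After input B: C = (54.99·1.141 + 3.2·6.1) / 58.19 = 1.414 mg/L.

1.41 mg/L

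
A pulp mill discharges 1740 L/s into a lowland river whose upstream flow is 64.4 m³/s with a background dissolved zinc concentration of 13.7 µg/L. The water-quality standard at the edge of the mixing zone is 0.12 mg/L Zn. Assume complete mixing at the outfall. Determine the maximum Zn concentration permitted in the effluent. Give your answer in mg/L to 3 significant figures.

4.05 mg/L

1740 L/s = 1.74 m³/s.
13.7 µg/L = 0.0137 mg/L.
Mass balance: 0.12·66.14 = 1.74·Cₑ + 64.4·0.0137.
Cₑ = (7.937 − 0.8823) / 1.74 = 4.054 mg/L.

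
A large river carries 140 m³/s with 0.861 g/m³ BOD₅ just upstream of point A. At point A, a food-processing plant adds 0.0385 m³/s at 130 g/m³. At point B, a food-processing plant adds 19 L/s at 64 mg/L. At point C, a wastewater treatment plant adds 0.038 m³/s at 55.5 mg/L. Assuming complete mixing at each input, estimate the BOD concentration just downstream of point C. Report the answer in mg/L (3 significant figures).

After input A: C = (140·0.861 + 0.0385·130) / 140 = 0.8965 mg/L.
19 L/s = 0.019 m³/s.
After input B: C = (140·0.8965 + 0.019·64) / 140.1 = 0.9051 mg/L.
After input C: C = (140.1·0.9051 + 0.038·55.5) / 140.1 = 0.9199 mg/L.

0.920 mg/L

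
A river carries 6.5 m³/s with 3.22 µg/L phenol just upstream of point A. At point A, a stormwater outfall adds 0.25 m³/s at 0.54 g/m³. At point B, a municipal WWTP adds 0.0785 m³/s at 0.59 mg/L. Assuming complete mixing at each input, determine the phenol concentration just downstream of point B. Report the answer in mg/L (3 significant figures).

0.0296 mg/L

3.22 µg/L = 0.00322 mg/L.
After input A: C = (6.5·0.00322 + 0.25·0.54) / 6.75 = 0.0231 mg/L.
After input B: C = (6.75·0.0231 + 0.0785·0.59) / 6.829 = 0.02962 mg/L.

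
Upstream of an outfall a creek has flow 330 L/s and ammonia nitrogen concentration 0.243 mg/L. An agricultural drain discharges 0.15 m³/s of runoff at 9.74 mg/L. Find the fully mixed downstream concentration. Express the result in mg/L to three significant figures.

330 L/s = 0.33 m³/s.
Flow-weighted mixing gives C = (0.15·9.74 + 0.33·0.243) / (0.15 + 0.33) = 1.541/0.48 = 3.211 mg/L.

3.21 mg/L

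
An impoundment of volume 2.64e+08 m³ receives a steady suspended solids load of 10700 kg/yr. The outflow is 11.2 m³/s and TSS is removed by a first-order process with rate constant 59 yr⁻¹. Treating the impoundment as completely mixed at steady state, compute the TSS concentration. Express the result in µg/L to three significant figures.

0.672 µg/L

Outflow Q = 11.2 m³/s × 3.156e+07 s/yr = 3.534e+08 m³/yr.
Steady-state CSTR mass balance: W = Q·C + k·V·C, so C = W/(Q + kV).
Q + kV = 3.534e+08 + 59·2.64e+08 = 1.593e+10 m³/yr.
C = 10700/1.593e+10 = 6.717e-07 kg/m³ = 0.0006717 mg/L = 0.6717 µg/L.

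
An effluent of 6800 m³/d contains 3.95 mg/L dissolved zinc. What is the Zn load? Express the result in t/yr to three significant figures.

9.81 t/yr

6800 m³/d = 0.0787 m³/s.
Mass flux = Q·C = 0.0787 m³/s × 3.95 g/m³ = 0.3109 g/s.
= 0.3109 g/s × 31.56 = 9.811 t/yr.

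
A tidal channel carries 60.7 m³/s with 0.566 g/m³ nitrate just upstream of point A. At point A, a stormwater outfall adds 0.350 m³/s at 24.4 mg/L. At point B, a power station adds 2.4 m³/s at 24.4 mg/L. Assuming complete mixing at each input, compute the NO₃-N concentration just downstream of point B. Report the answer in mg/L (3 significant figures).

1.60 mg/L

After input A: C = (60.7·0.566 + 0.35·24.4) / 61.05 = 0.7026 mg/L.
After input B: C = (61.05·0.7026 + 2.4·24.4) / 63.45 = 1.599 mg/L.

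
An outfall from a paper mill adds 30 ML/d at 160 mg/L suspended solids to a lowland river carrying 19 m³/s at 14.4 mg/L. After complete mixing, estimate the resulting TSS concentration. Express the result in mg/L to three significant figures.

17.0 mg/L

30 ML/d = 0.3472 m³/s.
By mass balance at complete mixing, C = (0.3472·160 + 19·14.4) / (0.3472 + 19) = 329.2/19.35 = 17.01 mg/L.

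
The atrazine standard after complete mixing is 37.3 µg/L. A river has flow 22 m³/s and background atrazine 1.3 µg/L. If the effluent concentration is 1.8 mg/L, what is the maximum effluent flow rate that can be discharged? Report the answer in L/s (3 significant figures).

449 L/s

1.3 µg/L = 0.0013 mg/L.
37.3 µg/L = 0.0373 mg/L.
Mass balance at complete mixing: C_std·(Q_w + Q_r) = Q_w·C_e + Q_r·C_b.
Rearranging, Q_w = Q_r·(C_std − C_b)/(C_e − C_std) = 22·(0.0373 − 0.0013) / (1.8 − 0.0373) = 0.4493 m³/s.
= 449.3 L/s.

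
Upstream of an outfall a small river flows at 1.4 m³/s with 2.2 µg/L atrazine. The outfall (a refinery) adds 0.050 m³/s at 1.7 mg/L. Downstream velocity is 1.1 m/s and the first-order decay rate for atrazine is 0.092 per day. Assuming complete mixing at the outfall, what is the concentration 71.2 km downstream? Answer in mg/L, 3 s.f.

0.0567 mg/L

2.2 µg/L = 0.0022 mg/L.
After complete mixing, C₀ = (0.05·1.7 + 1.4·0.0022) / 1.45 = 0.06074 mg/L.
Travel time t = 7.12e+04 m / 1.1 m/s = 6.473e+04 s = 0.7492 d.
C = 0.06074·exp(−0.092·0.7492) = 0.06074·0.9334 = 0.0567 mg/L.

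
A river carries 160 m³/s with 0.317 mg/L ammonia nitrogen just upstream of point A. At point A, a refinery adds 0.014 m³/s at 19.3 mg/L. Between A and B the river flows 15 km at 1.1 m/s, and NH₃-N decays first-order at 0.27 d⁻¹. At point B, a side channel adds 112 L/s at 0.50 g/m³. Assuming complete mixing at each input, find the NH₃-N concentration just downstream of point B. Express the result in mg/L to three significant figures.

After input A: C = (160·0.317 + 0.014·19.3) / 160 = 0.3187 mg/L.
Over the 15 km reach to input B (t = 1.364e+04 s = 0.1578 d), decay gives C = 0.3187·exp(−0.27·0.1578) = 0.3054 mg/L.
112 L/s = 0.112 m³/s.
After input B: C = (160·0.3054 + 0.112·0.5) / 160.1 = 0.3055 mg/L.

0.306 mg/L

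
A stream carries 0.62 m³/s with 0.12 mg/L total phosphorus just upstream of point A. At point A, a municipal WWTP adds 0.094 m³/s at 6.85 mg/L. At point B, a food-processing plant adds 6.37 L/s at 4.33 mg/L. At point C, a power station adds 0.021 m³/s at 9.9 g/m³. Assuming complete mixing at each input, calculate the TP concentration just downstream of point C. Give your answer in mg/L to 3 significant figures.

1.29 mg/L

After input A: C = (0.62·0.12 + 0.094·6.85) / 0.714 = 1.006 mg/L.
6.37 L/s = 0.00637 m³/s.
After input B: C = (0.714·1.006 + 0.00637·4.33) / 0.7204 = 1.035 mg/L.
After input C: C = (0.7204·1.035 + 0.021·9.9) / 0.7414 = 1.287 mg/L.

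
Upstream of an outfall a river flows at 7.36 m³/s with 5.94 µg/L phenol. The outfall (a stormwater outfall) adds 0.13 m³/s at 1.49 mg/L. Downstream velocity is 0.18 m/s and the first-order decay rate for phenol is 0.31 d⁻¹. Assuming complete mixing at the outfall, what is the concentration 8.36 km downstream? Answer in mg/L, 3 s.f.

5.94 µg/L = 0.00594 mg/L.
After complete mixing, C₀ = (0.13·1.49 + 7.36·0.00594) / 7.49 = 0.0317 mg/L.
Travel time t = 8360 m / 0.18 m/s = 4.644e+04 s = 0.5376 d.
C = 0.0317·exp(−0.31·0.5376) = 0.0317·0.8465 = 0.02683 mg/L.

0.0268 mg/L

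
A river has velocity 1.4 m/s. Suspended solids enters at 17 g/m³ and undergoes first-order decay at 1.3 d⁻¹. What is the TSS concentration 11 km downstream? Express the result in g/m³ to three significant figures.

Travel time t = 11 km / 1.4 m/s = 1.1e+04/1.4 = 7857 s = 0.09094 d.
First-order decay: C = 17·exp(−1.3·0.09094) = 17·0.8885 = 15.1 g/m³.

15.1 g/m³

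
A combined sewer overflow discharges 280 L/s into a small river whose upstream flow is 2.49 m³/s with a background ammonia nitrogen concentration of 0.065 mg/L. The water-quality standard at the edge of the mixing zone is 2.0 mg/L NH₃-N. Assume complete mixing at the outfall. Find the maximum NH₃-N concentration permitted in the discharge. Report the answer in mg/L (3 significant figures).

19.2 mg/L

280 L/s = 0.28 m³/s.
Mass balance: 2·2.77 = 0.28·Cₑ + 2.49·0.065.
Cₑ = (5.54 − 0.1619) / 0.28 = 19.21 mg/L.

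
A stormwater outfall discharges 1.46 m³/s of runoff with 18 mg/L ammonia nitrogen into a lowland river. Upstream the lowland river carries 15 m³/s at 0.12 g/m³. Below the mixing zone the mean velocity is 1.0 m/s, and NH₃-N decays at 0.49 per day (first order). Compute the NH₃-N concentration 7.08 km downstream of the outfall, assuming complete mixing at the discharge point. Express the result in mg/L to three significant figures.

1.64 mg/L

After complete mixing, C₀ = (1.46·18 + 15·0.12) / 16.46 = 1.706 mg/L.
Travel time t = 7080 m / 1.0 m/s = 7080 s = 0.08194 d.
C = 1.706·exp(−0.49·0.08194) = 1.706·0.9606 = 1.639 mg/L.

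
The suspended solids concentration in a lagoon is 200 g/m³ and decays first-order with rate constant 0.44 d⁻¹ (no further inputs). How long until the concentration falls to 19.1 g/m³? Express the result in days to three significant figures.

5.34 d

t = ln(C₀/C)/k = ln(200/19.1)/0.44 = 2.349/0.44 = 5.338 d.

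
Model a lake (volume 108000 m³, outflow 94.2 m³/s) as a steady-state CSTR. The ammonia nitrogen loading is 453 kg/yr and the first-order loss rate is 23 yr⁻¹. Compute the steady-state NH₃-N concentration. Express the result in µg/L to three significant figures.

Outflow Q = 94.2 m³/s × 3.156e+07 s/yr = 2.973e+09 m³/yr.
Steady-state CSTR mass balance: W = Q·C + k·V·C, so C = W/(Q + kV).
Q + kV = 2.973e+09 + 23·108000 = 2.975e+09 m³/yr.
C = 453/2.975e+09 = 1.523e-07 kg/m³ = 0.0001523 mg/L = 0.1523 µg/L.

0.152 µg/L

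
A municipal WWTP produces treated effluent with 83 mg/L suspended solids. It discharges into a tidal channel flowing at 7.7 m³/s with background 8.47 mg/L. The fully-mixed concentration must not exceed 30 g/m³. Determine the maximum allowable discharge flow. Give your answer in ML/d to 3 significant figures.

Mass balance at complete mixing: C_std·(Q_w + Q_r) = Q_w·C_e + Q_r·C_b.
Rearranging, Q_w = Q_r·(C_std − C_b)/(C_e − C_std) = 7.7·(30 − 8.47) / (83 − 30) = 3.128 m³/s.
= 270.3 ML/d.

270 ML/d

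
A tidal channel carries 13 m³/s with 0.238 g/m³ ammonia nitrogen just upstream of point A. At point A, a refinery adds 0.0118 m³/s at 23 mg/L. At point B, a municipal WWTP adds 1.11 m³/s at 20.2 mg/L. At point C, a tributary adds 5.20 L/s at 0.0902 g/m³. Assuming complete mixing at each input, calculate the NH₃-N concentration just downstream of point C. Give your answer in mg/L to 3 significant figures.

1.83 mg/L

After input A: C = (13·0.238 + 0.0118·23) / 13.01 = 0.2586 mg/L.
After input B: C = (13.01·0.2586 + 1.11·20.2) / 14.12 = 1.826 mg/L.
5.20 L/s = 0.0052 m³/s.
After input C: C = (14.12·1.826 + 0.0052·0.0902) / 14.13 = 1.825 mg/L.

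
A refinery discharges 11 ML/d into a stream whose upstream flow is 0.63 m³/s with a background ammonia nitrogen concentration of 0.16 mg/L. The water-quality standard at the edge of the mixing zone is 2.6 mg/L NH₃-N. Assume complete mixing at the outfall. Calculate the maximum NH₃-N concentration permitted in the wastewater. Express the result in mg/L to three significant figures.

11 ML/d = 0.1273 m³/s.
Mass balance: 2.6·0.7573 = 0.1273·Cₑ + 0.63·0.16.
Cₑ = (1.969 − 0.1008) / 0.1273 = 14.67 mg/L.

14.7 mg/L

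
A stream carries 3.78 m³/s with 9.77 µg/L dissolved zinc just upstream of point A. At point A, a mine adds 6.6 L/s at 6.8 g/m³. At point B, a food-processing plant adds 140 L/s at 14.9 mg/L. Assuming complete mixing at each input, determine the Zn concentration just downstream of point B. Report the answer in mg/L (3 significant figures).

9.77 µg/L = 0.00977 mg/L.
6.6 L/s = 0.0066 m³/s.
After input A: C = (3.78·0.00977 + 0.0066·6.8) / 3.787 = 0.02161 mg/L.
140 L/s = 0.14 m³/s.
After input B: C = (3.787·0.02161 + 0.14·14.9) / 3.927 = 0.5521 mg/L.

0.552 mg/L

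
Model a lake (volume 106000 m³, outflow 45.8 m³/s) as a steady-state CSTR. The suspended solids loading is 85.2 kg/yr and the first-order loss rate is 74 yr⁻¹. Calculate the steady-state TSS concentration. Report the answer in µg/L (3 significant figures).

0.0586 µg/L

Outflow Q = 45.8 m³/s × 3.156e+07 s/yr = 1.445e+09 m³/yr.
Steady-state CSTR mass balance: W = Q·C + k·V·C, so C = W/(Q + kV).
Q + kV = 1.445e+09 + 74·106000 = 1.453e+09 m³/yr.
C = 85.2/1.453e+09 = 5.863e-08 kg/m³ = 5.863e-05 mg/L = 0.05863 µg/L.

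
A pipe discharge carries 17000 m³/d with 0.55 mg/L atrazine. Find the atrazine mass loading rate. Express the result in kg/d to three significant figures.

17000 m³/d = 0.1968 m³/s.
Mass flux = Q·C = 0.1968 m³/s × 0.55 g/m³ = 0.1082 g/s.
= 0.1082 g/s × 86.4 = 9.35 kg/d.

9.35 kg/d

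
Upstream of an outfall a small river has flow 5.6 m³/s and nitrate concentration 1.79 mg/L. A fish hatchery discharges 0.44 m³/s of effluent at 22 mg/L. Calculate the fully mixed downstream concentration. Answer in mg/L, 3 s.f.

3.26 mg/L

By mass balance at complete mixing, C = (0.44·22 + 5.6·1.79) / (0.44 + 5.6) = 19.7/6.04 = 3.262 mg/L.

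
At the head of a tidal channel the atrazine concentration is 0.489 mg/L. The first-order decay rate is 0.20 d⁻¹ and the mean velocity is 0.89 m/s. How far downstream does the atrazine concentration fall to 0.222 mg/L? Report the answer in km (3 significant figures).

From C = C₀·e^(−kt), t = ln(C₀/C)/k = ln(0.489/0.222)/0.20 = 0.7897/0.20 = 3.948 d.
Distance = v·t = 0.89 m/s × 3.411e+05 s = 3.036e+05 m = 303.6 km.

304 km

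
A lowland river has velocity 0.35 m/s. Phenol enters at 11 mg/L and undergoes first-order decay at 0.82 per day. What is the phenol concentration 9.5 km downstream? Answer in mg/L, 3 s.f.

Travel time t = 9.5 km / 0.35 m/s = 9500/0.35 = 2.714e+04 s = 0.3142 d.
First-order decay: C = 11·exp(−0.82·0.3142) = 11·0.7729 = 8.502 mg/L.

8.50 mg/L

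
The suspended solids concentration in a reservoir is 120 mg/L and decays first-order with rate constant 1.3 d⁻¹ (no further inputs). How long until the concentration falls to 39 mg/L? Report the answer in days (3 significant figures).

0.865 d

t = ln(C₀/C)/k = ln(120/39)/1.3 = 1.124/1.3 = 0.8646 d.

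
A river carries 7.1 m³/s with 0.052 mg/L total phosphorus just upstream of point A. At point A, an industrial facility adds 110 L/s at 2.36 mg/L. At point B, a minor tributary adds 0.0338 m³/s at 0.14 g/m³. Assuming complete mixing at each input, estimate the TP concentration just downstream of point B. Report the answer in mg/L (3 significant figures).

0.0875 mg/L

110 L/s = 0.11 m³/s.
After input A: C = (7.1·0.052 + 0.11·2.36) / 7.21 = 0.08721 mg/L.
After input B: C = (7.21·0.08721 + 0.0338·0.14) / 7.244 = 0.08746 mg/L.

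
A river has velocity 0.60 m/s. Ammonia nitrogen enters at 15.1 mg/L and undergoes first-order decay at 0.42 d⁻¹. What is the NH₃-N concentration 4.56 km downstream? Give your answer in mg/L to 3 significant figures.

Travel time t = 4.56 km / 0.60 m/s = 4560/0.60 = 7600 s = 0.08796 d.
First-order decay: C = 15.1·exp(−0.42·0.08796) = 15.1·0.9637 = 14.55 mg/L.

14.6 mg/L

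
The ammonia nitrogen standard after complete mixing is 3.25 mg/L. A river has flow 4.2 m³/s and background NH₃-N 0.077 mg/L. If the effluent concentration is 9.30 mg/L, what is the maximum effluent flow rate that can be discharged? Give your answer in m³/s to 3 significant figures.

Mass balance at complete mixing: C_std·(Q_w + Q_r) = Q_w·C_e + Q_r·C_b.
Rearranging, Q_w = Q_r·(C_std − C_b)/(C_e − C_std) = 4.2·(3.25 − 0.077) / (9.3 − 3.25) = 2.203 m³/s.

2.20 m³/s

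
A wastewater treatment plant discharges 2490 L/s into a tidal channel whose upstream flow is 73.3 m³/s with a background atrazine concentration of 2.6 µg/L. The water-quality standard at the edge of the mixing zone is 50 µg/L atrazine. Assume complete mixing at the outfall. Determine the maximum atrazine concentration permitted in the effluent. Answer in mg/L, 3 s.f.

2490 L/s = 2.49 m³/s.
2.6 µg/L = 0.0026 mg/L.
50 µg/L = 0.05 mg/L.
Mass balance: 0.05·75.79 = 2.49·Cₑ + 73.3·0.0026.
Cₑ = (3.789 − 0.1906) / 2.49 = 1.445 mg/L.

1.45 mg/L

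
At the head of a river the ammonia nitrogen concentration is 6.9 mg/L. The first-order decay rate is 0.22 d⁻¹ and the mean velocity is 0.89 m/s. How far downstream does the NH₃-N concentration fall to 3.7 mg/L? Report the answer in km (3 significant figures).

From C = C₀·e^(−kt), t = ln(C₀/C)/k = ln(6.9/3.7)/0.22 = 0.6232/0.22 = 2.833 d.
Distance = v·t = 0.89 m/s × 2.447e+05 s = 2.178e+05 m = 217.8 km.

218 km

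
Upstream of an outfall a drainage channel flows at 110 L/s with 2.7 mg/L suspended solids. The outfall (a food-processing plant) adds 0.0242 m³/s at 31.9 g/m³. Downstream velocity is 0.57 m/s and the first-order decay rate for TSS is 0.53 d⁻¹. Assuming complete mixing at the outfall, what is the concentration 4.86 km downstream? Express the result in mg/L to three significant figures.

110 L/s = 0.11 m³/s.
After complete mixing, C₀ = (0.0242·31.9 + 0.11·2.7) / 0.1342 = 7.966 mg/L.
Travel time t = 4860 m / 0.57 m/s = 8526 s = 0.09868 d.
C = 7.966·exp(−0.53·0.09868) = 7.966·0.949 = 7.56 mg/L.

7.56 mg/L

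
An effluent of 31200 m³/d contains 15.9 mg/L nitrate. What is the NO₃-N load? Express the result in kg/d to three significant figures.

496 kg/d

31200 m³/d = 0.3611 m³/s.
Mass flux = Q·C = 0.3611 m³/s × 15.9 g/m³ = 5.742 g/s.
= 5.742 g/s × 86.4 = 496.1 kg/d.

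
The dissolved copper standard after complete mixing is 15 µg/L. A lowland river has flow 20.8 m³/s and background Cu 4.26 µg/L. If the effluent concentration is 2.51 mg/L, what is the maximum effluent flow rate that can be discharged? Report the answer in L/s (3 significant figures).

4.26 µg/L = 0.00426 mg/L.
15 µg/L = 0.015 mg/L.
Mass balance at complete mixing: C_std·(Q_w + Q_r) = Q_w·C_e + Q_r·C_b.
Rearranging, Q_w = Q_r·(C_std − C_b)/(C_e − C_std) = 20.8·(0.015 − 0.00426) / (2.51 − 0.015) = 0.08954 m³/s.
= 89.54 L/s.

89.5 L/s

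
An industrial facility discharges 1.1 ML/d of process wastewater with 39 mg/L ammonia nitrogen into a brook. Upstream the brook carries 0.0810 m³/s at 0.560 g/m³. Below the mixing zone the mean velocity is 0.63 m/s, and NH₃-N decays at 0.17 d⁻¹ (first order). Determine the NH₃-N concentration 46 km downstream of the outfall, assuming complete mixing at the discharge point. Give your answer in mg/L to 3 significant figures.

1.1 ML/d = 0.01273 m³/s.
After complete mixing, C₀ = (0.01273·39 + 0.081·0.56) / 0.09373 = 5.781 mg/L.
Travel time t = 4.6e+04 m / 0.63 m/s = 7.302e+04 s = 0.8451 d.
C = 5.781·exp(−0.17·0.8451) = 5.781·0.8662 = 5.008 mg/L.

5.01 mg/L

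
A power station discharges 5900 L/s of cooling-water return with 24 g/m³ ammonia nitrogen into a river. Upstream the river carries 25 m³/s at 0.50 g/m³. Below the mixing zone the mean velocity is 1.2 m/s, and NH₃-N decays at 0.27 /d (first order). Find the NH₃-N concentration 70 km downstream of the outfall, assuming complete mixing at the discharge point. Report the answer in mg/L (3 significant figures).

5900 L/s = 5.9 m³/s.
After complete mixing, C₀ = (5.9·24 + 25·0.5) / 30.9 = 4.987 mg/L.
Travel time t = 7e+04 m / 1.2 m/s = 5.833e+04 s = 0.6752 d.
C = 4.987·exp(−0.27·0.6752) = 4.987·0.8334 = 4.156 mg/L.

4.16 mg/L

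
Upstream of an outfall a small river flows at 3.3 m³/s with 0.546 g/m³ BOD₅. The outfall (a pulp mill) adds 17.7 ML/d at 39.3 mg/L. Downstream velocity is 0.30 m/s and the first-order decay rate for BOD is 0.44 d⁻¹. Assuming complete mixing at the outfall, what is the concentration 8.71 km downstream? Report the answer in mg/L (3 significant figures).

17.7 ML/d = 0.2049 m³/s.
After complete mixing, C₀ = (0.2049·39.3 + 3.3·0.546) / 3.505 = 2.811 mg/L.
Travel time t = 8710 m / 0.30 m/s = 2.903e+04 s = 0.336 d.
C = 2.811·exp(−0.44·0.336) = 2.811·0.8626 = 2.425 mg/L.

2.42 mg/L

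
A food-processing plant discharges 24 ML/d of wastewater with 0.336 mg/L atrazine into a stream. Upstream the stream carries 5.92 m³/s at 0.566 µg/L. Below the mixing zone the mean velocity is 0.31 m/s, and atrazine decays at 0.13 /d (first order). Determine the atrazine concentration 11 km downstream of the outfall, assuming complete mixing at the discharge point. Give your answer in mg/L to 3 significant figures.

0.0148 mg/L

24 ML/d = 0.2778 m³/s.
0.566 µg/L = 0.000566 mg/L.
After complete mixing, C₀ = (0.2778·0.336 + 5.92·0.000566) / 6.198 = 0.0156 mg/L.
Travel time t = 1.1e+04 m / 0.31 m/s = 3.548e+04 s = 0.4107 d.
C = 0.0156·exp(−0.13·0.4107) = 0.0156·0.948 = 0.01479 mg/L.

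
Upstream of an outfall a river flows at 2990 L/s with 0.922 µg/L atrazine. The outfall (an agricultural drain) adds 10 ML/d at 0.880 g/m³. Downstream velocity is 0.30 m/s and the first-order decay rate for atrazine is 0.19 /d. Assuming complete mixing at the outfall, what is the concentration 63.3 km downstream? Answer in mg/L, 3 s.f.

0.0212 mg/L

10 ML/d = 0.1157 m³/s.
2990 L/s = 2.99 m³/s.
0.922 µg/L = 0.000922 mg/L.
After complete mixing, C₀ = (0.1157·0.88 + 2.99·0.000922) / 3.106 = 0.03368 mg/L.
Travel time t = 6.33e+04 m / 0.30 m/s = 2.11e+05 s = 2.442 d.
C = 0.03368·exp(−0.19·2.442) = 0.03368·0.6288 = 0.02118 mg/L.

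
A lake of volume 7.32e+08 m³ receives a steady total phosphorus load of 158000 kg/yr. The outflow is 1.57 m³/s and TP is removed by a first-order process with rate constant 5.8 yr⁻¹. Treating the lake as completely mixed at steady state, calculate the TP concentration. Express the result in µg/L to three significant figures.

36.8 µg/L

Outflow Q = 1.57 m³/s × 3.156e+07 s/yr = 4.955e+07 m³/yr.
Steady-state CSTR mass balance: W = Q·C + k·V·C, so C = W/(Q + kV).
Q + kV = 4.955e+07 + 5.8·7.32e+08 = 4.295e+09 m³/yr.
C = 158000/4.295e+09 = 3.679e-05 kg/m³ = 0.03679 mg/L = 36.79 µg/L.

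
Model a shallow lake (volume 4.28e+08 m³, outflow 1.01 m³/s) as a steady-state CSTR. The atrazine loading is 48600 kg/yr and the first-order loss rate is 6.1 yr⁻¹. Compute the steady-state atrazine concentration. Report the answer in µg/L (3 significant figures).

18.4 µg/L

Outflow Q = 1.01 m³/s × 3.156e+07 s/yr = 3.187e+07 m³/yr.
Steady-state CSTR mass balance: W = Q·C + k·V·C, so C = W/(Q + kV).
Q + kV = 3.187e+07 + 6.1·4.28e+08 = 2.643e+09 m³/yr.
C = 48600/2.643e+09 = 1.839e-05 kg/m³ = 0.01839 mg/L = 18.39 µg/L.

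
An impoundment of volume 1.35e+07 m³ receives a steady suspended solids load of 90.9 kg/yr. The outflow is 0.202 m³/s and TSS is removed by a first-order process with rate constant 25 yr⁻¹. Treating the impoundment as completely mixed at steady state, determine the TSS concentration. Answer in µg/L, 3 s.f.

Outflow Q = 0.202 m³/s × 3.156e+07 s/yr = 6.375e+06 m³/yr.
Steady-state CSTR mass balance: W = Q·C + k·V·C, so C = W/(Q + kV).
Q + kV = 6.375e+06 + 25·1.35e+07 = 3.439e+08 m³/yr.
C = 90.9/3.439e+08 = 2.643e-07 kg/m³ = 0.0002643 mg/L = 0.2643 µg/L.

0.264 µg/L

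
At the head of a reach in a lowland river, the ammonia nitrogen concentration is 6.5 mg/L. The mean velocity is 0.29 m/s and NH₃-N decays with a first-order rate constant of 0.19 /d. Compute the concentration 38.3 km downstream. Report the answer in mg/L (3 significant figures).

4.86 mg/L

Travel time t = 38.3 km / 0.29 m/s = 3.83e+04/0.29 = 1.321e+05 s = 1.529 d.
First-order decay: C = 6.5·exp(−0.19·1.529) = 6.5·0.7479 = 4.862 mg/L.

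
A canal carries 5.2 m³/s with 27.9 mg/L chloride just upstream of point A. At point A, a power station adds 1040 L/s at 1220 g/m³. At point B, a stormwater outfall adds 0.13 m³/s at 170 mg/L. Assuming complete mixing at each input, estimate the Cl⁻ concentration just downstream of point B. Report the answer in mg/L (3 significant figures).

1040 L/s = 1.04 m³/s.
After input A: C = (5.2·27.9 + 1.04·1220) / 6.24 = 226.6 mg/L.
After input B: C = (6.24·226.6 + 0.13·170) / 6.37 = 225.4 mg/L.

225 mg/L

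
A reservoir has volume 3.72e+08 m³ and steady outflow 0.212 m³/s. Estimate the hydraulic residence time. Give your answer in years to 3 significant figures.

55.6 yr

Q = 0.212 m³/s × 3.156e+07 s/yr = 6.69e+06 m³/yr.
Hydraulic residence time τ = V/Q = 3.72e+08/6.69e+06 = 55.6 yr.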